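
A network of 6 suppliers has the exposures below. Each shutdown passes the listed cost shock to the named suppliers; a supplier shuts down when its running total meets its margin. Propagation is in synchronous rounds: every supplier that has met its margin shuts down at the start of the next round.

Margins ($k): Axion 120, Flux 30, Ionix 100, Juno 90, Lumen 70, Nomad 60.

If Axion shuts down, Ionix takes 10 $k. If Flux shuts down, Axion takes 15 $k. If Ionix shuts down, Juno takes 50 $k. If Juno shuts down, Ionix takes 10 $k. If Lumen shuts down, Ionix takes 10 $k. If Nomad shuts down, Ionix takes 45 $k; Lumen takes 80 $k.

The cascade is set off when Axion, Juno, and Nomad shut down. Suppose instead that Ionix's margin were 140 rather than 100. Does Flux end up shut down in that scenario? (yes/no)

no

With Ionix's margin at 140:
Round 1 — Axion, Juno, Nomad shut down (initial).
  Ionix: +10+10+45 → 65 < 140
  Lumen: +80 → 80 ≥ 70
Round 2 — Lumen shuts down.
  Ionix: +10 → 75 < 140
No further shutdowns.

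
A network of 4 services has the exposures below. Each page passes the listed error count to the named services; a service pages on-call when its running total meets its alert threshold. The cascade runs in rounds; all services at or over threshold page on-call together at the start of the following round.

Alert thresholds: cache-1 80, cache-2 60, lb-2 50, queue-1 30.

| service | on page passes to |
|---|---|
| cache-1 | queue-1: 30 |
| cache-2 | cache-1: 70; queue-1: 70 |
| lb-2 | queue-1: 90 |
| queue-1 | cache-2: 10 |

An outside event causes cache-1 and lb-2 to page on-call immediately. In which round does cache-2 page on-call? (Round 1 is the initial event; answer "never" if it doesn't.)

never

Round 1 — cache-1, lb-2 page on-call (initial).
  queue-1: +30+90 → 120 ≥ 30
Round 2 — queue-1 pages on-call.
  cache-2: +10 → 10 < 60
No further pages.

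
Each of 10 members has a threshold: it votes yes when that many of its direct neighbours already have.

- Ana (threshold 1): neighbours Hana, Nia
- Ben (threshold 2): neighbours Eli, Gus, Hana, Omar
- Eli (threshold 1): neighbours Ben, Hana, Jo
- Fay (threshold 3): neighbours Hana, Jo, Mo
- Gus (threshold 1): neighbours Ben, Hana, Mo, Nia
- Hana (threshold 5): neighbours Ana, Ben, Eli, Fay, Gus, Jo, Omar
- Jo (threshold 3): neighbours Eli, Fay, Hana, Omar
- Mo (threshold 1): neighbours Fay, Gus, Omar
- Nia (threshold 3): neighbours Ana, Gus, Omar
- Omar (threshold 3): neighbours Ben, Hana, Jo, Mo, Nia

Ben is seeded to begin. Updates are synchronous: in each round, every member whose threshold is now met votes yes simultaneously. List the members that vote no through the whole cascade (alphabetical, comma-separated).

Round 1 — Ben votes yes (initial).
Round 2 — checking thresholds:
  Eli: 1 of 3 neighbours ≥ 1, votes yes.
  Gus: 1 of 4 neighbours ≥ 1, votes yes.
  Hana: 1 of 7 neighbours < 5, below threshold.
  Omar: 1 of 5 neighbours < 3, below threshold.
Round 3 — checking thresholds:
  Hana: 3 of 7 neighbours < 5, below threshold.
  Jo: 1 of 4 neighbours < 3, below threshold.
  Mo: 1 of 3 neighbours ≥ 1, votes yes.
  Nia: 1 of 3 neighbours < 3, below threshold.
  Omar: 1 of 5 neighbours < 3, below threshold.
Round 4 — no new yes votes; cascade stops.

Ana, Fay, Hana, Jo, Nia, Omar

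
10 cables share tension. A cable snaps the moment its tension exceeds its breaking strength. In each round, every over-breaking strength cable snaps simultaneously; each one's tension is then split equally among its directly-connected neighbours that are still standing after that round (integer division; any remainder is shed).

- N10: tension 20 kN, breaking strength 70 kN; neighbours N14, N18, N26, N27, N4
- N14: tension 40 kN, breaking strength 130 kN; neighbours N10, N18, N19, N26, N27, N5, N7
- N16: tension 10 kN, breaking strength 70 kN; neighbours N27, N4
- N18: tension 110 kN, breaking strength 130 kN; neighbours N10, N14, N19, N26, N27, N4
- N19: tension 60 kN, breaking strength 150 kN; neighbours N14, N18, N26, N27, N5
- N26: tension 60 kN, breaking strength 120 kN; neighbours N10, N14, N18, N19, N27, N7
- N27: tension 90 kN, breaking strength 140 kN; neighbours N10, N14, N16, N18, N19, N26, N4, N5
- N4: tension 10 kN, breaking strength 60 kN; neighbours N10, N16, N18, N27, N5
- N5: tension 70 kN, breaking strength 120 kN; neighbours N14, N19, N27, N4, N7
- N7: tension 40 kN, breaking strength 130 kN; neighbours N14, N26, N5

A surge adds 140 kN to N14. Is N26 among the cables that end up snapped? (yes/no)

yes

Round 1 — N14 at 180 > 130. N14 snaps.
  N14 sheds 180 kN to N10, N18, N19, N26, N27, N5, N7: 25 each (5 lost).
    N10: 20+25 = 45 ≤ 70
    N18: 110+25 = 135 > 130
    N19: 60+25 = 85 ≤ 150
    N26: 60+25 = 85 ≤ 120
    N27: 90+25 = 115 ≤ 140
    N5: 70+25 = 95 ≤ 120
    N7: 40+25 = 65 ≤ 130
Round 2 — N18 snaps.
  N18 sheds 135 kN to N10, N19, N26, N27, N4: 27 each.
    N10: 45+27 = 72 > 70
    N19: 85+27 = 112 ≤ 150
    N26: 85+27 = 112 ≤ 120
    N27: 115+27 = 142 > 140
    N4: 10+27 = 37 ≤ 60
Round 3 — N10, N27 snap.
  N10 sheds 72 kN to N26, N4: 36 each.
    N26: 112+36 = 148 > 120
    N4: 37+36 = 73 > 60
  N27 sheds 142 kN to N16, N19, N26, N4, N5: 28 each (2 lost).
    N16: 10+28 = 38 ≤ 70
    N19: 112+28 = 140 ≤ 150
    N26: 148+28 = 176 > 120
    N4: 73+28 = 101 > 60
    N5: 95+28 = 123 > 120
Round 4 — N26, N4, N5 snap.
  N26 sheds 176 kN to N19, N7: 88 each.
    N19: 140+88 = 228 > 150
    N7: 65+88 = 153 > 130
  N4 sheds 101 kN to N16: 101 each.
    N16: 38+101 = 139 > 70
  N5 sheds 123 kN to N19, N7: 61 each (1 lost).
    N19: 228+61 = 289 > 150
    N7: 153+61 = 214 > 130
Round 5 — N16, N19, N7 snap.
  N16 sheds 139 kN: no online neighbours, lost.
  N19 sheds 289 kN: no online neighbours, lost.
  N7 sheds 214 kN: no online neighbours, lost.
No further breaks.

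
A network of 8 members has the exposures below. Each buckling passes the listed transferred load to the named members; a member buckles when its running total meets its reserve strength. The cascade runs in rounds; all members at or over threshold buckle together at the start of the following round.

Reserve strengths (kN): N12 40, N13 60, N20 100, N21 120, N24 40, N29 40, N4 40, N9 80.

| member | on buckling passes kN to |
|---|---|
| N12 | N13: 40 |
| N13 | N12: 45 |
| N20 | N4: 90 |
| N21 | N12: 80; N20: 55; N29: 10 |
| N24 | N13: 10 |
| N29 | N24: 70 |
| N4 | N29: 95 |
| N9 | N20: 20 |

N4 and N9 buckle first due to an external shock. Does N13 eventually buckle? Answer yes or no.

no

Round 1 — N4, N9 buckle (initial).
  N20: +20 → 20 < 100
  N29: +95 → 95 ≥ 40
Round 2 — N29 buckles.
  N24: +70 → 70 ≥ 40
Round 3 — N24 buckles.
  N13: +10 → 10 < 60
No further bucklings.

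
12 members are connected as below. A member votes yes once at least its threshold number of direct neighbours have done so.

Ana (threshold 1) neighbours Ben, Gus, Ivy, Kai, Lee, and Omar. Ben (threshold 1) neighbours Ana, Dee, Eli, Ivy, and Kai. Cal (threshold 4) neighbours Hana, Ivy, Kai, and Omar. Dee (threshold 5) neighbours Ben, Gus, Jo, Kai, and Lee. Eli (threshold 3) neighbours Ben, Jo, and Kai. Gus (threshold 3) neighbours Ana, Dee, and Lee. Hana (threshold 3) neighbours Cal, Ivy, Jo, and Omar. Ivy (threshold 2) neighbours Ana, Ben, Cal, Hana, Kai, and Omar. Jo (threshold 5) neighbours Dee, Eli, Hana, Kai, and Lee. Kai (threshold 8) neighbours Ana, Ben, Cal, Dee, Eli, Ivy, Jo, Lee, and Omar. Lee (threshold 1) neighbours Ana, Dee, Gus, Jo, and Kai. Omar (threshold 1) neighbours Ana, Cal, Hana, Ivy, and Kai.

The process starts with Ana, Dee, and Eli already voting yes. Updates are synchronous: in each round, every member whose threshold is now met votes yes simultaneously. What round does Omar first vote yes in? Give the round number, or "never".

Round 1 — Ana, Dee, Eli vote yes (initial).
Round 2 — checking thresholds:
  Ben: 3 of 5 neighbours ≥ 1, votes yes.
  Gus: 2 of 3 neighbours < 3, below threshold.
  Ivy: 1 of 6 neighbours < 2, below threshold.
  Jo: 2 of 5 neighbours < 5, below threshold.
  Kai: 3 of 9 neighbours < 8, below threshold.
  Lee: 2 of 5 neighbours ≥ 1, votes yes.
  Omar: 1 of 5 neighbours ≥ 1, votes yes.
Round 3 — checking thresholds:
  Cal: 1 of 4 neighbours < 4, below threshold.
  Gus: 3 of 3 neighbours ≥ 3, votes yes.
  Hana: 1 of 4 neighbours < 3, below threshold.
  Ivy: 3 of 6 neighbours ≥ 2, votes yes.
  Jo: 3 of 5 neighbours < 5, below threshold.
  Kai: 6 of 9 neighbours < 8, below threshold.
Round 4 — no new yes votes; cascade stops.

2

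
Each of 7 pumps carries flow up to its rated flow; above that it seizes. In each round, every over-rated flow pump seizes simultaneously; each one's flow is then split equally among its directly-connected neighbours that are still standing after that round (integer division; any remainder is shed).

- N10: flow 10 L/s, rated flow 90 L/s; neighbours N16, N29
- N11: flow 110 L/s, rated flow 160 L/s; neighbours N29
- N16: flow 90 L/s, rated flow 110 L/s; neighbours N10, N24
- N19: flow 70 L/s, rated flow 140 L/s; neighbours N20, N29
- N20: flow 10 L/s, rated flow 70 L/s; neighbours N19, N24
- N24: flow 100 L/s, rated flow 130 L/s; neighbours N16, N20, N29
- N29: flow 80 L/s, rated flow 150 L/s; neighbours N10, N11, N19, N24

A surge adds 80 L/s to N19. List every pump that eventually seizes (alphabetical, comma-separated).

N10, N11, N16, N19, N20, N24, N29

Round 1 — N19 at 150 > 140. N19 seizes.
  N19 sheds 150 L/s to N20, N29: 75 each.
    N20: 10+75 = 85 > 70
    N29: 80+75 = 155 > 150
Round 2 — N20, N29 seize.
  N20 sheds 85 L/s to N24: 85 each.
    N24: 100+85 = 185 > 130
  N29 sheds 155 L/s to N10, N11, N24: 51 each (2 lost).
    N10: 10+51 = 61 ≤ 90
    N11: 110+51 = 161 > 160
    N24: 185+51 = 236 > 130
Round 3 — N11, N24 seize.
  N11 sheds 161 L/s: no online neighbours, lost.
  N24 sheds 236 L/s to N16: 236 each.
    N16: 90+236 = 326 > 110
Round 4 — N16 seizes.
  N16 sheds 326 L/s to N10: 326 each.
    N10: 61+326 = 387 > 90
Round 5 — N10 seizes.
  N10 sheds 387 L/s: no online neighbours, lost.
No further seizures.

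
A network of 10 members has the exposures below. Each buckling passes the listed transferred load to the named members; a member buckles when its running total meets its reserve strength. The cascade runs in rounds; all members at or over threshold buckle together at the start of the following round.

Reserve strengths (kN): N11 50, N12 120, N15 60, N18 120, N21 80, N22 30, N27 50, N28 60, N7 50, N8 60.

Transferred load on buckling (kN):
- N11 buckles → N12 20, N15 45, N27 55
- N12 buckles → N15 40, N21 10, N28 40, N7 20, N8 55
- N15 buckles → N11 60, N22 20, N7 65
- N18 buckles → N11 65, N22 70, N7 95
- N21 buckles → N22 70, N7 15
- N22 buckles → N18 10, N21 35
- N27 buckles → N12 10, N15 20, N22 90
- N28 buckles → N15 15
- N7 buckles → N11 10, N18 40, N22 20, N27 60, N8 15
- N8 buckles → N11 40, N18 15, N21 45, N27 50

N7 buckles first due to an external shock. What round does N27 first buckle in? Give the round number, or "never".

Round 1 — N7 buckles (initial).
  N11: +10 → 10 < 50
  N18: +40 → 40 < 120
  N22: +20 → 20 < 30
  N27: +60 → 60 ≥ 50
  N8: +15 → 15 < 60
Round 2 — N27 buckles.
  N12: +10 → 10 < 120
  N15: +20 → 20 < 60
  N22: +90 → 110 ≥ 30
Round 3 — N22 buckles.
  N18: +10 → 50 < 120
  N21: +35 → 35 < 80
No further bucklings.

2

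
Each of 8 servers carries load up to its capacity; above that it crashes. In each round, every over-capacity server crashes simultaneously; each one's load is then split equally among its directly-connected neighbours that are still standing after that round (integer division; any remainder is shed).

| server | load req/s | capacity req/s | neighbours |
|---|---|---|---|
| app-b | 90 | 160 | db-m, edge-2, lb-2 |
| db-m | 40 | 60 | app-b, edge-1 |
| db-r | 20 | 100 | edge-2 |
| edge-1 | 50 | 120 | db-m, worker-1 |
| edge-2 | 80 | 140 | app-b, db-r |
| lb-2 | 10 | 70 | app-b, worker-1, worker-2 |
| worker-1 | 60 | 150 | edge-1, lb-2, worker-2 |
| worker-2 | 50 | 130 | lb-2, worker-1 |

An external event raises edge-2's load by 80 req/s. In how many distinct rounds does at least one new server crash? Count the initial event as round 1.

6

Round 1 — edge-2 at 160 > 140. edge-2 crashes.
  edge-2 sheds 160 req/s to app-b, db-r: 80 each.
    app-b: 90+80 = 170 > 160
    db-r: 20+80 = 100 ≤ 100
Round 2 — app-b crashes.
  app-b sheds 170 req/s to db-m, lb-2: 85 each.
    db-m: 40+85 = 125 > 60
    lb-2: 10+85 = 95 > 70
Round 3 — db-m, lb-2 crash.
  db-m sheds 125 req/s to edge-1: 125 each.
    edge-1: 50+125 = 175 > 120
  lb-2 sheds 95 req/s to worker-1, worker-2: 47 each (1 lost).
    worker-1: 60+47 = 107 ≤ 150
    worker-2: 50+47 = 97 ≤ 130
Round 4 — edge-1 crashes.
  edge-1 sheds 175 req/s to worker-1: 175 each.
    worker-1: 107+175 = 282 > 150
Round 5 — worker-1 crashes.
  worker-1 sheds 282 req/s to worker-2: 282 each.
    worker-2: 97+282 = 379 > 130
Round 6 — worker-2 crashes.
  worker-2 sheds 379 req/s: no online neighbours, lost.
No further crashes.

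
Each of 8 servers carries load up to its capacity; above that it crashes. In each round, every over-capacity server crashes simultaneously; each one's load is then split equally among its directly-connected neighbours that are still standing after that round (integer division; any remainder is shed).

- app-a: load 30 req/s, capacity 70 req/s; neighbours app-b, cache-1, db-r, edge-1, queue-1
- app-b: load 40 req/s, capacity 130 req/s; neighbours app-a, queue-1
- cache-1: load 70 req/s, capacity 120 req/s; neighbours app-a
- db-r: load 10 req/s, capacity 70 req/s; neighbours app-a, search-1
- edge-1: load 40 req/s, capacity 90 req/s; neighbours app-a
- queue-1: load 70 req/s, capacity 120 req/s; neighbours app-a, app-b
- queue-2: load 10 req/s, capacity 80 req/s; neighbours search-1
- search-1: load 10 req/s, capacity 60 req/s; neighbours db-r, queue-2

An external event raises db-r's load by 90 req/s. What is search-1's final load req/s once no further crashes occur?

60

Round 1 — db-r at 100 > 70. db-r crashes.
  db-r sheds 100 req/s to app-a, search-1: 50 each.
    app-a: 30+50 = 80 > 70
    search-1: 10+50 = 60 ≤ 60
Round 2 — app-a crashes.
  app-a sheds 80 req/s to app-b, cache-1, edge-1, queue-1: 20 each.
    app-b: 40+20 = 60 ≤ 130
    cache-1: 70+20 = 90 ≤ 120
    edge-1: 40+20 = 60 ≤ 90
    queue-1: 70+20 = 90 ≤ 120
No further crashes.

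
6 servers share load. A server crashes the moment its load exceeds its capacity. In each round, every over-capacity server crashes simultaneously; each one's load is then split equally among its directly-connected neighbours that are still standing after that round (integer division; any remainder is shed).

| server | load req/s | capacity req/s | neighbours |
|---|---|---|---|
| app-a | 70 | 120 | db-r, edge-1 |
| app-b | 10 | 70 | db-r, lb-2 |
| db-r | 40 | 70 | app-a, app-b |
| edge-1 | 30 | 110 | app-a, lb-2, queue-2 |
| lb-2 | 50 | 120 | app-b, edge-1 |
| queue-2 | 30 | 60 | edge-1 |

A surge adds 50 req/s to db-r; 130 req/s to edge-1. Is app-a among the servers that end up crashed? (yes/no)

yes

Round 1 — db-r at 90 > 70; edge-1 at 160 > 110. db-r, edge-1 crash.
  db-r sheds 90 req/s to app-a, app-b: 45 each.
    app-a: 70+45 = 115 ≤ 120
    app-b: 10+45 = 55 ≤ 70
  edge-1 sheds 160 req/s to app-a, lb-2, queue-2: 53 each (1 lost).
    app-a: 115+53 = 168 > 120
    lb-2: 50+53 = 103 ≤ 120
    queue-2: 30+53 = 83 > 60
Round 2 — app-a, queue-2 crash.
  app-a sheds 168 req/s: no online neighbours, lost.
  queue-2 sheds 83 req/s: no online neighbours, lost.
No further crashes.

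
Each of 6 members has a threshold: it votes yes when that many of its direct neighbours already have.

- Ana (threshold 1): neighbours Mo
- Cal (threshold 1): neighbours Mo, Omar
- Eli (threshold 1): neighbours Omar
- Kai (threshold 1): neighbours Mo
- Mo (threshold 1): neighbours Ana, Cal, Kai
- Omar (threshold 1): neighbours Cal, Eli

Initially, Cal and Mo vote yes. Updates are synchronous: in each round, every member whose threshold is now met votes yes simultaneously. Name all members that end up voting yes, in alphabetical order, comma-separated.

Round 1 — Cal, Mo vote yes (initial).
Round 2 — checking thresholds:
  Ana: 1 of 1 neighbours ≥ 1, votes yes.
  Kai: 1 of 1 neighbours ≥ 1, votes yes.
  Omar: 1 of 2 neighbours ≥ 1, votes yes.
Round 3 — checking thresholds:
  Eli: 1 of 1 neighbours ≥ 1, votes yes.
Round 4 — no new yes votes; cascade stops.

Ana, Cal, Eli, Kai, Mo, Omar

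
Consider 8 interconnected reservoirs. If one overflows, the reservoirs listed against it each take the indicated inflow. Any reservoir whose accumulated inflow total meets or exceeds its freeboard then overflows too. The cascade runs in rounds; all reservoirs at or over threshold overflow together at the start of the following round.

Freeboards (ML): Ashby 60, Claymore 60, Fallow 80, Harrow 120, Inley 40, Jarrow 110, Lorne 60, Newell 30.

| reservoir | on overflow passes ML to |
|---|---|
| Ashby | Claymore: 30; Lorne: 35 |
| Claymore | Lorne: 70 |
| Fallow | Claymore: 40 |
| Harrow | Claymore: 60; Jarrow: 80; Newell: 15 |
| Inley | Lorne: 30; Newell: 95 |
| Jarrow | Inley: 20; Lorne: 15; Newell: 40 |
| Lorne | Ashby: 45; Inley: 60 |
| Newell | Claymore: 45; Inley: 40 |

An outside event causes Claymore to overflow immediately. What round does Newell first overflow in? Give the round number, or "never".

Round 1 — Claymore overflows (initial).
  Lorne: +70 → 70 ≥ 60
Round 2 — Lorne overflows.
  Ashby: +45 → 45 < 60
  Inley: +60 → 60 ≥ 40
Round 3 — Inley overflows.
  Newell: +95 → 95 ≥ 30
Round 4 — Newell overflows.
No further overflows.

4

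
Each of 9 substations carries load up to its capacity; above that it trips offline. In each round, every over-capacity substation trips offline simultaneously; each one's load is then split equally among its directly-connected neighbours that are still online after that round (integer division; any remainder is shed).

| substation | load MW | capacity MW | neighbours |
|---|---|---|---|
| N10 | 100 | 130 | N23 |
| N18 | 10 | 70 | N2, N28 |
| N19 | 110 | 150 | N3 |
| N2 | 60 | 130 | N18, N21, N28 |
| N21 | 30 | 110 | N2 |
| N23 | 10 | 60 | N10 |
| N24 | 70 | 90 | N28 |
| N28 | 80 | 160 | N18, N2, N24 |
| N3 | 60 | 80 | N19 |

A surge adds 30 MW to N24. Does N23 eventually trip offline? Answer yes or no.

Round 1 — N24 at 100 > 90. N24 trips offline.
  N24 sheds 100 MW to N28: 100 each.
    N28: 80+100 = 180 > 160
Round 2 — N28 trips offline.
  N28 sheds 180 MW to N18, N2: 90 each.
    N18: 10+90 = 100 > 70
    N2: 60+90 = 150 > 130
Round 3 — N18, N2 trip offline.
  N18 sheds 100 MW: no online neighbours, lost.
  N2 sheds 150 MW to N21: 150 each.
    N21: 30+150 = 180 > 110
Round 4 — N21 trips offline.
  N21 sheds 180 MW: no online neighbours, lost.
No further trips.

no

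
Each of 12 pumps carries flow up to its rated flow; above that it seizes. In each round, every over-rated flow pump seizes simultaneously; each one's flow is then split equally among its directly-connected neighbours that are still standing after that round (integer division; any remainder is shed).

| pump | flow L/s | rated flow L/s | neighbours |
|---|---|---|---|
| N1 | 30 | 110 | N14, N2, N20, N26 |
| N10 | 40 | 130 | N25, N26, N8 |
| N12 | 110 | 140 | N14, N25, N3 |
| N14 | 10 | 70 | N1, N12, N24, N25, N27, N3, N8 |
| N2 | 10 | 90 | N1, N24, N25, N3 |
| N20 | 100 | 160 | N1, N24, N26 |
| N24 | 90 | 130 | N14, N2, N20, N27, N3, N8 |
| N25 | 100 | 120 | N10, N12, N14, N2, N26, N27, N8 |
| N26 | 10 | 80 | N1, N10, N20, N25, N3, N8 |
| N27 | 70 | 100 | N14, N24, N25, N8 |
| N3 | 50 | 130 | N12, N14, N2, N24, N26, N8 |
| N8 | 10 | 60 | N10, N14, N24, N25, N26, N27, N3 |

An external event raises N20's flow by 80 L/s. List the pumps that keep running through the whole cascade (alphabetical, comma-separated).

N1, N10, N12, N14, N2, N25, N26, N27, N3, N8

Round 1 — N20 at 180 > 160. N20 seizes.
  N20 sheds 180 L/s to N1, N24, N26: 60 each.
    N1: 30+60 = 90 ≤ 110
    N24: 90+60 = 150 > 130
    N26: 10+60 = 70 ≤ 80
Round 2 — N24 seizes.
  N24 sheds 150 L/s to N14, N2, N27, N3, N8: 30 each.
    N14: 10+30 = 40 ≤ 70
    N2: 10+30 = 40 ≤ 90
    N27: 70+30 = 100 ≤ 100
    N3: 50+30 = 80 ≤ 130
    N8: 10+30 = 40 ≤ 60
No further seizures.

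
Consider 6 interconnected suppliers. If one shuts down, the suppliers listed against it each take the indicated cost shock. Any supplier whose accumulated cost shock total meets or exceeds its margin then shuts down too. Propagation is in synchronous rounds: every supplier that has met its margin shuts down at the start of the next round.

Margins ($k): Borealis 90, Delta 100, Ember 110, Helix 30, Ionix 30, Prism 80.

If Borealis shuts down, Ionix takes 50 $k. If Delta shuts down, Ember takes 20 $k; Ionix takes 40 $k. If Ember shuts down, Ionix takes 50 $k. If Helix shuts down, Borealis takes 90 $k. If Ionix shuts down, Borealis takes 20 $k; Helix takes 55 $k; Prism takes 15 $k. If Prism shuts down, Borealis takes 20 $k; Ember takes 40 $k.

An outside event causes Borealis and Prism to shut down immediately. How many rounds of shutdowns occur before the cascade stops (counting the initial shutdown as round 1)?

Round 1 — Borealis, Prism shut down (initial).
  Ember: +40 → 40 < 110
  Ionix: +50 → 50 ≥ 30
Round 2 — Ionix shuts down.
  Helix: +55 → 55 ≥ 30
Round 3 — Helix shuts down.
No further shutdowns.

3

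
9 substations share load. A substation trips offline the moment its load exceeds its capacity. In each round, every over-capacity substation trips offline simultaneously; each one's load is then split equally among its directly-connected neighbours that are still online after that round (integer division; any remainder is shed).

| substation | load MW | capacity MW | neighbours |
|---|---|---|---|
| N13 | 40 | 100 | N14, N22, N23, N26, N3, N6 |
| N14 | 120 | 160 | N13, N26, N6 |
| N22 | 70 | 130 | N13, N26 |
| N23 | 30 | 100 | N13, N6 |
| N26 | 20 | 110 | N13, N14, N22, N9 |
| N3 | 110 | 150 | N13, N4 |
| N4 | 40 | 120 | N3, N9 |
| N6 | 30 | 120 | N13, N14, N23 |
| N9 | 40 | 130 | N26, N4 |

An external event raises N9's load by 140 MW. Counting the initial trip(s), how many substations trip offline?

9

Round 1 — N9 at 180 > 130. N9 trips offline.
  N9 sheds 180 MW to N26, N4: 90 each.
    N26: 20+90 = 110 ≤ 110
    N4: 40+90 = 130 > 120
Round 2 — N4 trips offline.
  N4 sheds 130 MW to N3: 130 each.
    N3: 110+130 = 240 > 150
Round 3 — N3 trips offline.
  N3 sheds 240 MW to N13: 240 each.
    N13: 40+240 = 280 > 100
Round 4 — N13 trips offline.
  N13 sheds 280 MW to N14, N22, N23, N26, N6: 56 each.
    N14: 120+56 = 176 > 160
    N22: 70+56 = 126 ≤ 130
    N23: 30+56 = 86 ≤ 100
    N26: 110+56 = 166 > 110
    N6: 30+56 = 86 ≤ 120
Round 5 — N14, N26 trip offline.
  N14 sheds 176 MW to N6: 176 each.
    N6: 86+176 = 262 > 120
  N26 sheds 166 MW to N22: 166 each.
    N22: 126+166 = 292 > 130
Round 6 — N22, N6 trip offline.
  N22 sheds 292 MW: no online neighbours, lost.
  N6 sheds 262 MW to N23: 262 each.
    N23: 86+262 = 348 > 100
Round 7 — N23 trips offline.
  N23 sheds 348 MW: no online neighbours, lost.
No further trips.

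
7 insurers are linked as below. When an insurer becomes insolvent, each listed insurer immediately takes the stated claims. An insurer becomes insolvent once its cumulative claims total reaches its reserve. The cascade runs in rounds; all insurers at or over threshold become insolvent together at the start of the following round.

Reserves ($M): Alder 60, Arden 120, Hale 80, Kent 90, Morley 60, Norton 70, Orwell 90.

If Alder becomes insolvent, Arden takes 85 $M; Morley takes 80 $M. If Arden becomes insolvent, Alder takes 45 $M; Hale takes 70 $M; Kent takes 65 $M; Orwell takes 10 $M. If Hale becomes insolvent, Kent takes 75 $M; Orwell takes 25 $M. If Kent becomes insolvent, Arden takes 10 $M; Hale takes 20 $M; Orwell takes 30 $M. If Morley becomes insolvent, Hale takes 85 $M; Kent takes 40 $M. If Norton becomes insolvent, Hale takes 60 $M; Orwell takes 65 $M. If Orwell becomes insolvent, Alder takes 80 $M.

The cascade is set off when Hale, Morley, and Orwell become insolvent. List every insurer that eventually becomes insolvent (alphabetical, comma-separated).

Alder, Hale, Kent, Morley, Orwell

Round 1 — Hale, Morley, Orwell become insolvent (initial).
  Alder: +80 → 80 ≥ 60
  Kent: +75+40 → 115 ≥ 90
Round 2 — Alder, Kent become insolvent.
  Arden: +85+10 → 95 < 120
No further insolvencies.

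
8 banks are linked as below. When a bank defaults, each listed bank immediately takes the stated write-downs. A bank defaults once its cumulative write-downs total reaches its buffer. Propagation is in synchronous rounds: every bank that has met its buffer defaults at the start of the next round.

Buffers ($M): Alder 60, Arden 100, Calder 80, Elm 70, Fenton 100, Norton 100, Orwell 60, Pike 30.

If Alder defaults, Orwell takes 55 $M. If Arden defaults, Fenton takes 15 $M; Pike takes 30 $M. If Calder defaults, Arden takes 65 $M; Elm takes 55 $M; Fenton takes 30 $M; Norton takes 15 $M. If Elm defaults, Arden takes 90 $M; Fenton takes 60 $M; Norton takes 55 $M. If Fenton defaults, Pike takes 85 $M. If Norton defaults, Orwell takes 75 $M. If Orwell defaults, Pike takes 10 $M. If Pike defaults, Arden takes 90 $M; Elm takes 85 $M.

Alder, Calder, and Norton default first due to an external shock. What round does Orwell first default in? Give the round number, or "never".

Round 1 — Alder, Calder, Norton default (initial).
  Arden: +65 → 65 < 100
  Elm: +55 → 55 < 70
  Fenton: +30 → 30 < 100
  Orwell: +55+75 → 130 ≥ 60
Round 2 — Orwell defaults.
  Pike: +10 → 10 < 30
No further defaults.

2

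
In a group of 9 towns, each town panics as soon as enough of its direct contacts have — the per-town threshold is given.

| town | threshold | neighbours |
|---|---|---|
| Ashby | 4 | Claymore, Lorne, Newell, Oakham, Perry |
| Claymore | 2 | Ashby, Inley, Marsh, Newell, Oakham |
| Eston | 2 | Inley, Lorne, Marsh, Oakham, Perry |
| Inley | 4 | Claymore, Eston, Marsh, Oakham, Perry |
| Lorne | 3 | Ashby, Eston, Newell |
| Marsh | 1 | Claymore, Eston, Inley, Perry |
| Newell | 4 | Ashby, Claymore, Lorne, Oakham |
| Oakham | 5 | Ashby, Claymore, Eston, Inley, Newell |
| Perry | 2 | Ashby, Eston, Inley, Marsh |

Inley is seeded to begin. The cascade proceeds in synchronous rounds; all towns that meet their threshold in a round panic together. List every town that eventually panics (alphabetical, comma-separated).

Round 1 — Inley panics (initial).
Round 2 — checking thresholds:
  Claymore: 1 of 5 neighbours < 2, holds.
  Eston: 1 of 5 neighbours < 2, holds.
  Marsh: 1 of 4 neighbours ≥ 1, panics.
  Oakham: 1 of 5 neighbours < 5, holds.
  Perry: 1 of 4 neighbours < 2, holds.
Round 3 — checking thresholds:
  Claymore: 2 of 5 neighbours ≥ 2, panics.
  Eston: 2 of 5 neighbours ≥ 2, panics.
  Oakham: 1 of 5 neighbours < 5, holds.
  Perry: 2 of 4 neighbours ≥ 2, panics.
Round 4 — no new panics; cascade stops.

Claymore, Eston, Inley, Marsh, Perry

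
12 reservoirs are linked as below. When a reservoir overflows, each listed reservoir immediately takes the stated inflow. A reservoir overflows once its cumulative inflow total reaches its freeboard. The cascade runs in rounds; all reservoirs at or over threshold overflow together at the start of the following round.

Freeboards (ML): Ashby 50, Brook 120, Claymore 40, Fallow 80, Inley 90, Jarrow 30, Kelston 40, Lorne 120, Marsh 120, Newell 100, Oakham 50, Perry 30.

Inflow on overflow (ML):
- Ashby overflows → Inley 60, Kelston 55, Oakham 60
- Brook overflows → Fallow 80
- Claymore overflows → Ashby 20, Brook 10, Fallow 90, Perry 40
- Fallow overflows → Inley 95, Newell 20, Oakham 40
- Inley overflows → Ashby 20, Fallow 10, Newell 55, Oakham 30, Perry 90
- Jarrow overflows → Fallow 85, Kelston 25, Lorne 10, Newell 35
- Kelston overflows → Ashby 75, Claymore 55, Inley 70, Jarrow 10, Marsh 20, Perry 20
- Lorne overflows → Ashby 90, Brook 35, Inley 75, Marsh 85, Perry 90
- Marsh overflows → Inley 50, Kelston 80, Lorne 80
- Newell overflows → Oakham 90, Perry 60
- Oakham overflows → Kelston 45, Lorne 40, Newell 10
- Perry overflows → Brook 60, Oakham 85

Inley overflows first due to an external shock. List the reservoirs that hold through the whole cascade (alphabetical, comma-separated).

Round 1 — Inley overflows (initial).
  Ashby: +20 → 20 < 50
  Fallow: +10 → 10 < 80
  Newell: +55 → 55 < 100
  Oakham: +30 → 30 < 50
  Perry: +90 → 90 ≥ 30
Round 2 — Perry overflows.
  Brook: +60 → 60 < 120
  Oakham: +85 → 115 ≥ 50
Round 3 — Oakham overflows.
  Kelston: +45 → 45 ≥ 40
  Lorne: +40 → 40 < 120
  Newell: +10 → 65 < 100
Round 4 — Kelston overflows.
  Ashby: +75 → 95 ≥ 50
  Claymore: +55 → 55 ≥ 40
  Jarrow: +10 → 10 < 30
  Marsh: +20 → 20 < 120
Round 5 — Ashby, Claymore overflow.
  Brook: +10 → 70 < 120
  Fallow: +90 → 100 ≥ 80
Round 6 — Fallow overflows.
  Newell: +20 → 85 < 100
No further overflows.

Brook, Jarrow, Lorne, Marsh, Newell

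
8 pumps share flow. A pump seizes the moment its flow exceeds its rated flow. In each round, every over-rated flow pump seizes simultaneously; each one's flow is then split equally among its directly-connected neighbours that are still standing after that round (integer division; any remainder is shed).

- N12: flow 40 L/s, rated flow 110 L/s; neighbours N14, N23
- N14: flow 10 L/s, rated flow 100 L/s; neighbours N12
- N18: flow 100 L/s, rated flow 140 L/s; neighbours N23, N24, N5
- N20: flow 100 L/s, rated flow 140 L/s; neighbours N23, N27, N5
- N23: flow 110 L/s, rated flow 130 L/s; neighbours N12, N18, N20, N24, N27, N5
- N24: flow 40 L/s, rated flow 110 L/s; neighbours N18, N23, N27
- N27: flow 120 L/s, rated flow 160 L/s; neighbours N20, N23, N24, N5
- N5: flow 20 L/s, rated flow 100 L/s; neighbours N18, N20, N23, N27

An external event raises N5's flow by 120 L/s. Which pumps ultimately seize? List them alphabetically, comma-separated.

Round 1 — N5 at 140 > 100. N5 seizes.
  N5 sheds 140 L/s to N18, N20, N23, N27: 35 each.
    N18: 100+35 = 135 ≤ 140
    N20: 100+35 = 135 ≤ 140
    N23: 110+35 = 145 > 130
    N27: 120+35 = 155 ≤ 160
Round 2 — N23 seizes.
  N23 sheds 145 L/s to N12, N18, N20, N24, N27: 29 each.
    N12: 40+29 = 69 ≤ 110
    N18: 135+29 = 164 > 140
    N20: 135+29 = 164 > 140
    N24: 40+29 = 69 ≤ 110
    N27: 155+29 = 184 > 160
Round 3 — N18, N20, N27 seize.
  N18 sheds 164 L/s to N24: 164 each.
    N24: 69+164 = 233 > 110
  N20 sheds 164 L/s: no online neighbours, lost.
  N27 sheds 184 L/s to N24: 184 each.
    N24: 233+184 = 417 > 110
Round 4 — N24 seizes.
  N24 sheds 417 L/s: no online neighbours, lost.
No further seizures.

N18, N20, N23, N24, N27, N5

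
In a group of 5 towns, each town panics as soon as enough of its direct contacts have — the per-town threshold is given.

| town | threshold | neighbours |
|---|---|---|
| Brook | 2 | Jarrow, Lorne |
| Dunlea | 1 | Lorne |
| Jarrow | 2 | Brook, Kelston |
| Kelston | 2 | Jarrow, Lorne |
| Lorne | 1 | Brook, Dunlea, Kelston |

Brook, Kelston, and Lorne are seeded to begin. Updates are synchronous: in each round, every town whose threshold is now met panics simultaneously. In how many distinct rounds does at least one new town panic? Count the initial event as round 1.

2

Round 1 — Brook, Kelston, Lorne panic (initial).
Round 2 — checking thresholds:
  Dunlea: 1 of 1 neighbours ≥ 1, panics.
  Jarrow: 2 of 2 neighbours ≥ 2, panics.
Round 3 — no new panics; cascade stops.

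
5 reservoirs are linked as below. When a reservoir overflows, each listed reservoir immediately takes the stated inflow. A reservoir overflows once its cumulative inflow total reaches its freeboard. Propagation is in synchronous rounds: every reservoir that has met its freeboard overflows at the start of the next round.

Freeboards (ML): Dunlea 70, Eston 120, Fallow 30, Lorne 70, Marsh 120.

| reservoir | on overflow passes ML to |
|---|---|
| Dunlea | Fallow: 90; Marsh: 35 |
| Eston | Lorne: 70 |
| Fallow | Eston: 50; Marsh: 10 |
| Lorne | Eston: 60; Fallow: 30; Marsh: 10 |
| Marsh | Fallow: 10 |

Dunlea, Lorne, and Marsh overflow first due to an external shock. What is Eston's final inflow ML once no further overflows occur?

Round 1 — Dunlea, Lorne, Marsh overflow (initial).
  Eston: +60 → 60 < 120
  Fallow: +90+30+10 → 130 ≥ 30
Round 2 — Fallow overflows.
  Eston: +50 → 110 < 120
No further overflows.

110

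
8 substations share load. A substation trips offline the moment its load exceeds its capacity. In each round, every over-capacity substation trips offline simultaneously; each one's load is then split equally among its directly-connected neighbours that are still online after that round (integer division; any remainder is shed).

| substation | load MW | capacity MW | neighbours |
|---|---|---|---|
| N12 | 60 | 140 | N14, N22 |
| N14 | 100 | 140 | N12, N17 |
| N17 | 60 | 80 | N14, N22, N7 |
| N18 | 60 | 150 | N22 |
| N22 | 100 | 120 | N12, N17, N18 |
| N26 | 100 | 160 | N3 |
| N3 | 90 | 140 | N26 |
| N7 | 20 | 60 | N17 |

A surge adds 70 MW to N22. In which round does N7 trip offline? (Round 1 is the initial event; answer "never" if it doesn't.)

3

Round 1 — N22 at 170 > 120. N22 trips offline.
  N22 sheds 170 MW to N12, N17, N18: 56 each (2 lost).
    N12: 60+56 = 116 ≤ 140
    N17: 60+56 = 116 > 80
    N18: 60+56 = 116 ≤ 150
Round 2 — N17 trips offline.
  N17 sheds 116 MW to N14, N7: 58 each.
    N14: 100+58 = 158 > 140
    N7: 20+58 = 78 > 60
Round 3 — N14, N7 trip offline.
  N14 sheds 158 MW to N12: 158 each.
    N12: 116+158 = 274 > 140
  N7 sheds 78 MW: no online neighbours, lost.
Round 4 — N12 trips offline.
  N12 sheds 274 MW: no online neighbours, lost.
No further trips.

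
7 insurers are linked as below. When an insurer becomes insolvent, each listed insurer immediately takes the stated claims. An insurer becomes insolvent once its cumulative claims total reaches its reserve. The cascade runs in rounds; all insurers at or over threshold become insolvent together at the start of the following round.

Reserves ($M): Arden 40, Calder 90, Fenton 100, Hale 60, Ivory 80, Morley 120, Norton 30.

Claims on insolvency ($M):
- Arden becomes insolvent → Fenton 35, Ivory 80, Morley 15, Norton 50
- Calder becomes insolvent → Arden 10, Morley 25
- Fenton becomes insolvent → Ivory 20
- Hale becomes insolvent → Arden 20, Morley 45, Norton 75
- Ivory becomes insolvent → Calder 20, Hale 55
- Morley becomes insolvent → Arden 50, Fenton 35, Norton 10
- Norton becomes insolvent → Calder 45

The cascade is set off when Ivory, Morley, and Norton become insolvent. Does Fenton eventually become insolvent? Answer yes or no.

no

Round 1 — Ivory, Morley, Norton become insolvent (initial).
  Arden: +50 → 50 ≥ 40
  Calder: +20+45 → 65 < 90
  Fenton: +35 → 35 < 100
  Hale: +55 → 55 < 60
Round 2 — Arden becomes insolvent.
  Fenton: +35 → 70 < 100
No further insolvencies.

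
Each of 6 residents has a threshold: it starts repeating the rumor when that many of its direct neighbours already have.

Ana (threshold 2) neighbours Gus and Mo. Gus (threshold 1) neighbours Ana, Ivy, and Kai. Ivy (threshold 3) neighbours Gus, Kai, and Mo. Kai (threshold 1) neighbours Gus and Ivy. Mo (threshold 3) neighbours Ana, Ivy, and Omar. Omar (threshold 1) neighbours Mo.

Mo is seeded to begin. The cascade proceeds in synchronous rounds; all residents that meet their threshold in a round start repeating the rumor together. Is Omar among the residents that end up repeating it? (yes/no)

Round 1 — Mo starts repeating the rumor (initial).
Round 2 — checking thresholds:
  Ana: 1 of 2 neighbours < 2, below threshold.
  Ivy: 1 of 3 neighbours < 3, below threshold.
  Omar: 1 of 1 neighbours ≥ 1, starts repeating the rumor.
Round 3 — no new spreads; cascade stops.

yes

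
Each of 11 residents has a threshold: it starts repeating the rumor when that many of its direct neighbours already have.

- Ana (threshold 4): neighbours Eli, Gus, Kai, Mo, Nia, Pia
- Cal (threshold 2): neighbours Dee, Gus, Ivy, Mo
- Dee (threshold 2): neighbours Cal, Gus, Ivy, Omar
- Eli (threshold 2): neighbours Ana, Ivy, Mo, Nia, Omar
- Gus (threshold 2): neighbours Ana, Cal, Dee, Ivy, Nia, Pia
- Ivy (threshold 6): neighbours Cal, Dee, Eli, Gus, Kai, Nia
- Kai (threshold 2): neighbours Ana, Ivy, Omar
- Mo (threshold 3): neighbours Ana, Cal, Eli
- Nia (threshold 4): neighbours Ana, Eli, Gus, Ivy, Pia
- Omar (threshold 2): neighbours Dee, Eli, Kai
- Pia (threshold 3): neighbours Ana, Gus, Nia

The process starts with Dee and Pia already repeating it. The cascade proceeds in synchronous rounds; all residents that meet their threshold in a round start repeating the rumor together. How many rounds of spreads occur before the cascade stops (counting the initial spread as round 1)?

Round 1 — Dee, Pia start repeating the rumor (initial).
Round 2 — checking thresholds:
  Ana: 1 of 6 neighbours < 4, below threshold.
  Cal: 1 of 4 neighbours < 2, below threshold.
  Gus: 2 of 6 neighbours ≥ 2, starts repeating the rumor.
  Ivy: 1 of 6 neighbours < 6, below threshold.
  Nia: 1 of 5 neighbours < 4, below threshold.
  Omar: 1 of 3 neighbours < 2, below threshold.
Round 3 — checking thresholds:
  Ana: 2 of 6 neighbours < 4, below threshold.
  Cal: 2 of 4 neighbours ≥ 2, starts repeating the rumor.
  Ivy: 2 of 6 neighbours < 6, below threshold.
  Nia: 2 of 5 neighbours < 4, below threshold.
  Omar: 1 of 3 neighbours < 2, below threshold.
Round 4 — no new spreads; cascade stops.

3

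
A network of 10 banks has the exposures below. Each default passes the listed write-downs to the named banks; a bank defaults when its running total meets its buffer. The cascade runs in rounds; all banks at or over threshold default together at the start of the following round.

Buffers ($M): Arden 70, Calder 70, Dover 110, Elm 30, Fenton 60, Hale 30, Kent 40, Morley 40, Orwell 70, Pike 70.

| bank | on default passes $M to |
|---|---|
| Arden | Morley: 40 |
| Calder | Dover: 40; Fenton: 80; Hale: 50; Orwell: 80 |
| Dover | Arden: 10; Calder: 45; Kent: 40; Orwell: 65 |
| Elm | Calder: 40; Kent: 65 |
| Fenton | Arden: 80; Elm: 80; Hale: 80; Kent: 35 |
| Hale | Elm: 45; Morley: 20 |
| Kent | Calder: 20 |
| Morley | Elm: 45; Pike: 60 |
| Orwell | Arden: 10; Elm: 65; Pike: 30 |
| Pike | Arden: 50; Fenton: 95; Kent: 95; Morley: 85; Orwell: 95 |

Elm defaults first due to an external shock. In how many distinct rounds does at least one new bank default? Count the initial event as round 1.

2

Round 1 — Elm defaults (initial).
  Calder: +40 → 40 < 70
  Kent: +65 → 65 ≥ 40
Round 2 — Kent defaults.
  Calder: +20 → 60 < 70
No further defaults.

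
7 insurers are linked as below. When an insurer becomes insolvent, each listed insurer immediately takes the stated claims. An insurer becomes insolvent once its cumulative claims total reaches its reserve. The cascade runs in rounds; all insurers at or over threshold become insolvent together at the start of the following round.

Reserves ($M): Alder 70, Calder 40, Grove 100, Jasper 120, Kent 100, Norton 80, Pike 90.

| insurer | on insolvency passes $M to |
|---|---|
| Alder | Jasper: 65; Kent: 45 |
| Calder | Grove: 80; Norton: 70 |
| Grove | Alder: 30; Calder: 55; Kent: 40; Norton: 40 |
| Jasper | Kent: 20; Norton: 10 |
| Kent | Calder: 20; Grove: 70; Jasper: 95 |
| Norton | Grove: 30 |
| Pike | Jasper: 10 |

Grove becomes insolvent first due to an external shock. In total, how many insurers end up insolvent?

3

Round 1 — Grove becomes insolvent (initial).
  Alder: +30 → 30 < 70
  Calder: +55 → 55 ≥ 40
  Kent: +40 → 40 < 100
  Norton: +40 → 40 < 80
Round 2 — Calder becomes insolvent.
  Norton: +70 → 110 ≥ 80
Round 3 — Norton becomes insolvent.
No further insolvencies.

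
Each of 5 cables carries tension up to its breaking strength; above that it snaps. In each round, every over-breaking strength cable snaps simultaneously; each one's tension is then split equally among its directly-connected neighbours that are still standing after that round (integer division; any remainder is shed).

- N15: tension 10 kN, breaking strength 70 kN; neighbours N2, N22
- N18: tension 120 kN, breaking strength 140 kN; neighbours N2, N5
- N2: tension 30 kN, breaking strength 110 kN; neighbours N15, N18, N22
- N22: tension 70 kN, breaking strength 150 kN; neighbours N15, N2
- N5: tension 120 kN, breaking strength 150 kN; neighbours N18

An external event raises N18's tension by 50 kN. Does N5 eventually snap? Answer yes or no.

yes

Round 1 — N18 at 170 > 140. N18 snaps.
  N18 sheds 170 kN to N2, N5: 85 each.
    N2: 30+85 = 115 > 110
    N5: 120+85 = 205 > 150
Round 2 — N2, N5 snap.
  N2 sheds 115 kN to N15, N22: 57 each (1 lost).
    N15: 10+57 = 67 ≤ 70
    N22: 70+57 = 127 ≤ 150
  N5 sheds 205 kN: no online neighbours, lost.
No further breaks.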